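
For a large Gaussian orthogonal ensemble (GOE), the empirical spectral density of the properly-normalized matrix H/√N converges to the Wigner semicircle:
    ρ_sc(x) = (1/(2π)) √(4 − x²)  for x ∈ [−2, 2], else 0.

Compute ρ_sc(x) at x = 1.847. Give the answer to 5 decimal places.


ρ_sc(x) = (1/(2π)) √(4 − x²). With x = 1.847:
  4 − x² = 4 − (1.847)² = 4 − 3.411409 = 0.588591.
  √(4 − x²) = 0.767197.
  1/(2π) = 0.159155.
  ρ_sc(1.847) = 0.159155 · 0.767197 = 0.122103.

Rounded to 5 decimal places: ρ_sc(1.847) ≈ 0.12210.


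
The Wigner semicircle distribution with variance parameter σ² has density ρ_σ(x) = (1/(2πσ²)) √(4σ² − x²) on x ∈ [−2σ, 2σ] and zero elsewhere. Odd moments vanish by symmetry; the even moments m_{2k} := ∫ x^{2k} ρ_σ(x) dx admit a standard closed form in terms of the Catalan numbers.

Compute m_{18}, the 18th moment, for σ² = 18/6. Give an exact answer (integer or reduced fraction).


By the scaled semicircle moment identity, m_{2k} = σ^{2k} · C_k with k = 9.
C_9 = (1/(k+1)) · C(2k, k) = (1/10) · C(18, 9) = (1/10) · 48620 = 4862.
σ^{2k} = (σ²)^k = (18/6)^9 = 19683.

Therefore m_{18} = σ^{18} · C_9 = 19683 · 4862 = 95698746.


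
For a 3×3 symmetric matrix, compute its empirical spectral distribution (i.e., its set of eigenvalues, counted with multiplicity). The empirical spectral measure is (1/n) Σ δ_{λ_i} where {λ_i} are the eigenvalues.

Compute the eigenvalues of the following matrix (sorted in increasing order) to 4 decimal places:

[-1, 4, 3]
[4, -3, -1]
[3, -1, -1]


Since M is real symmetric, all three eigenvalues are real; they are the roots of det(λI − M) = λ³ − (tr M) λ² + s λ − det M, where s is the sum of the principal 2×2 minors.
tr M = -1 + (-3) + (-1) = -5.
s = ((-1)·(-3) − 4²) + ((-1)·(-1) − 3²) + ((-3)·(-1) − (-1)²) = -13 + (-8) + 2 = -19.
det M (expand along row 1) = (-1)·2 − 4·(-1) + 3·5 = 17.
Characteristic polynomial: λ³ + 5λ² − 19λ − 17 = 0.
Substitute λ = y + (tr M)/3 = y − 1.666667 to remove the quadratic term: y³ + p·y + q = 0 with p = s − (tr M)²/3 = -27.333333 and q = −2(tr M)³/27 + (tr M)·s/3 − det M = 23.925926.
Three real roots ⇒ use the trigonometric (Viète) form: r = 2√(−p/3) = 6.036923, φ = arccos(3q/(p·r)) = arccos(-0.434992) = 2.020826 rad.
y_k = r·cos(φ/3 − 2πk/3) for k = 0, 1, 2 gives y = 4.718312, 0.902206, -5.620518.
λ_k = y_k − 1.666667 gives λ = 3.0516, -0.7645, -7.2872 (check: the sum is -5.0000 = tr M).

Eigenvalues sorted in increasing order: [-7.2872, -0.7645, 3.0516].


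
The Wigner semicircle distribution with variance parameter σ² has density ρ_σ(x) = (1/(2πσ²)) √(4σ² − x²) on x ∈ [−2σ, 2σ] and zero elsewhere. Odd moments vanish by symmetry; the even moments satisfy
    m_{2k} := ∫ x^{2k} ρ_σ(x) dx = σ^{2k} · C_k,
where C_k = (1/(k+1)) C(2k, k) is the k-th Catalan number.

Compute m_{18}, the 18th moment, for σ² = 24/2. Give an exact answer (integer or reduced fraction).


By the scaled semicircle moment identity, m_{2k} = σ^{2k} · C_k with k = 9.
C_9 = (1/(k+1)) · C(2k, k) = (1/10) · C(18, 9) = (1/10) · 48620 = 4862.
σ^{2k} = (σ²)^k = (24/2)^9 = 5159780352.

Therefore m_{18} = σ^{18} · C_9 = 5159780352 · 4862 = 25086852071424.


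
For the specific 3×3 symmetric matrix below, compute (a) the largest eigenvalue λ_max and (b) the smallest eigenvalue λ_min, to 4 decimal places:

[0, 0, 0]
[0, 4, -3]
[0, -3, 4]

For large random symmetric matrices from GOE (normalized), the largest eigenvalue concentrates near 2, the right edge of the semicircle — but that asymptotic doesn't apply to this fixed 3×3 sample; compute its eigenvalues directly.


Since M is real symmetric, all three eigenvalues are real; they are the roots of det(λI − M) = λ³ − (tr M) λ² + s λ − det M, where s is the sum of the principal 2×2 minors.
tr M = 0 + 4 + 4 = 8.
s = (0·4 − 0²) + (0·4 − 0²) + (4·4 − (-3)²) = 0 + 0 + 7 = 7.
det M (expand along row 1) = 0·7 − 0·0 + 0·0 = 0.
Characteristic polynomial: λ³ − 8λ² + 7λ = 0.
Substitute λ = y + (tr M)/3 = y + 2.666667 to remove the quadratic term: y³ + p·y + q = 0 with p = s − (tr M)²/3 = -14.333333 and q = −2(tr M)³/27 + (tr M)·s/3 − det M = -19.259259.
Three real roots ⇒ use the trigonometric (Viète) form: r = 2√(−p/3) = 4.371626, φ = arccos(3q/(p·r)) = arccos(0.922084) = 0.397364 rad.
y_k = r·cos(φ/3 − 2πk/3) for k = 0, 1, 2 gives y = 4.333333, -1.666667, -2.666667.
λ_k = y_k + 2.666667 gives λ = 7.0000, 1.0000, 0.0000 (check: the sum is 8.0000 = tr M).

Hence λ_max = 7.0000 and λ_min = 0.0000.


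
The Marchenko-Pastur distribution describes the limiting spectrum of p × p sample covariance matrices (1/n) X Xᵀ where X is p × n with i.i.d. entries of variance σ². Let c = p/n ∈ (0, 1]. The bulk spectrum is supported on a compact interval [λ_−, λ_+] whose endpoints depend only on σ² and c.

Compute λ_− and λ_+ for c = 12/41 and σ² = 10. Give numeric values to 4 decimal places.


c = 12/41 = 0.292683; √c = 0.541002.
λ_− = σ² (1 − √c)² = 10 · (1 − 0.541002)² = 10 · (0.458998)² = 2.106794.
λ_+ = σ² (1 + √c)² = 10 · (1 + 0.541002)² = 10 · (1.541002)² = 23.746865.

Rounded to 4 decimal places: λ_− ≈ 2.1068, λ_+ ≈ 23.7469.


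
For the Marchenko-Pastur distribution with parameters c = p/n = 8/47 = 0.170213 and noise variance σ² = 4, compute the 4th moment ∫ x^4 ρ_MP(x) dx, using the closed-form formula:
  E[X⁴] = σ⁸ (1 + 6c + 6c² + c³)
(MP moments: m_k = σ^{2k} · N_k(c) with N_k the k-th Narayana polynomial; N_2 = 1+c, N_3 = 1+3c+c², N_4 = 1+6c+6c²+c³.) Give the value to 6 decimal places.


E[X⁴] = σ⁸ (1 + 6c + 6c² + c³) (fourth MP moment). With σ² = 4 (so σ⁸ = 256) and c = 8/47 = 0.170213: E[X⁴] = 256 · (1 + 6·0.170213 + 6·(0.170213)² + (0.170213)³) = 256 · 2.200042.

So E[X^4] = 563.210849.


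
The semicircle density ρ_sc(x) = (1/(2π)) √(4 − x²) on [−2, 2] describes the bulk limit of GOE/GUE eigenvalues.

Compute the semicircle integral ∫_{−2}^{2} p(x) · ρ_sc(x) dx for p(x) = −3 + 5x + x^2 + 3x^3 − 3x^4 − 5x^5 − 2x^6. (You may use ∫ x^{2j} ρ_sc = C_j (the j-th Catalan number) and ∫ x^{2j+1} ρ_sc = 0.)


Write p(x) = Σ a_i x^i, split into monomials and integrate each against ρ_sc separately.
Using ∫ x^{2j} ρ_sc = C_j = (1/(j+1)) C(2j, j) (Catalan numbers) and ∫ x^{2j+1} ρ_sc = 0 (odd monomials vanish by symmetry):
  i = 0 (even): a_0 · C_{0} = -3 · 1 = -3
  i = 1 (odd): ∫ x^1 ρ_sc = 0 (vanishes)
  i = 2 (even): a_2 · C_{1} = 1 · 1 = 1
  i = 3 (odd): ∫ x^3 ρ_sc = 0 (vanishes)
  i = 4 (even): a_4 · C_{2} = -3 · 2 = -6
  i = 5 (odd): ∫ x^5 ρ_sc = 0 (vanishes)
  i = 6 (even): a_6 · C_{3} = -2 · 5 = -10

Summing the contributions: ∫_{−2}^{2} p(x) ρ_sc(x) dx = (-3) + 1 + (-6) + (-10) = -18.


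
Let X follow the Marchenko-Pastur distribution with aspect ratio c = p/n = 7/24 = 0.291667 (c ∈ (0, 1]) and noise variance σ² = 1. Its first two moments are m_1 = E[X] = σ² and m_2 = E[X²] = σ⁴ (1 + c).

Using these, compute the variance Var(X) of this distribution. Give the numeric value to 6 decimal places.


m_1 = E[X] = σ² = 1, so m_1² = 1.
m_2 = E[X²] = σ⁴ (1 + c) = 1 · (1 + 0.291667) = 1 · 1.291667 = 1.291667.
(Note m_2 − m_1² simplifies to c · σ⁴ = 0.291667 · 1.)

Var(X) = m_2 − m_1² = 1.291667 − 1 = 0.291667.


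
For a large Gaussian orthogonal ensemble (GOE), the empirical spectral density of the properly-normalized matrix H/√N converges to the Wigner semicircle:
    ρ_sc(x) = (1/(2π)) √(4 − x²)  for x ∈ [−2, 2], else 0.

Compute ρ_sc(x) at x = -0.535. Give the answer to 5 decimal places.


ρ_sc(x) = (1/(2π)) √(4 − x²). With x = -0.535:
  4 − x² = 4 − (-0.535)² = 4 − 0.286225 = 3.713775.
  √(4 − x²) = 1.927116.
  1/(2π) = 0.159155.
  ρ_sc(-0.535) = 0.159155 · 1.927116 = 0.306710.

Rounded to 5 decimal places: ρ_sc(-0.535) ≈ 0.30671.


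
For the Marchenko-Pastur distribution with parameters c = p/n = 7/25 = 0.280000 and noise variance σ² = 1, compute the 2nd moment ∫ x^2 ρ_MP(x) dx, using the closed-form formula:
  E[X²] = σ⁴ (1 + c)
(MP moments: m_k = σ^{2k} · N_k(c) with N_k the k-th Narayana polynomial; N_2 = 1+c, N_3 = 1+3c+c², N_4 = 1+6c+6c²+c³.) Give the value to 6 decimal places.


E[X²] = σ⁴ (1 + c) (second MP moment). With σ² = 1 (so σ⁴ = 1) and c = 7/25 = 0.280000: E[X²] = 1 · (1 + 0.280000) = 1 · 1.280000.

So E[X^2] = 1.280000.


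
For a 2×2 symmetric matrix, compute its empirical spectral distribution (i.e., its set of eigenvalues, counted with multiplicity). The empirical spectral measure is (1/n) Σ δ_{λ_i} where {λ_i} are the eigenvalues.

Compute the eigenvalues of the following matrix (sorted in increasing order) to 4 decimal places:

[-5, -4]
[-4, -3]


Since M is real symmetric, both eigenvalues are real; they are the roots of det(λI − M) = λ² − (tr M) λ + det M.
tr M = -5 + (-3) = -8.
det M = (-5)·(-3) − (-4)² = 15 − 16 = -1.
Characteristic polynomial: λ² + 8λ − 1 = 0.
Discriminant Δ = (tr M)² − 4·det M = 64 − (-4) = 68; √Δ = 8.246211.
λ = (tr M ± √Δ)/2 = (-8 ± 8.246211)/2, giving (tr M − √Δ)/2 = -8.1231 and (tr M + √Δ)/2 = 0.1231.

Eigenvalues sorted in increasing order: [-8.1231, 0.1231].


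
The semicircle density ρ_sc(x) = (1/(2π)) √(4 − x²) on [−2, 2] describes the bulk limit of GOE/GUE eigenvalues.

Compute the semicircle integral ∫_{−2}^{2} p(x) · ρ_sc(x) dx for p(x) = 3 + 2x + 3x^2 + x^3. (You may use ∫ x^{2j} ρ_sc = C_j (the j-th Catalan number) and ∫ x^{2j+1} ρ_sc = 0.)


Write p(x) = Σ a_i x^i, split into monomials and integrate each against ρ_sc separately.
Using ∫ x^{2j} ρ_sc = C_j = (1/(j+1)) C(2j, j) (Catalan numbers) and ∫ x^{2j+1} ρ_sc = 0 (odd monomials vanish by symmetry):
  i = 0 (even): a_0 · C_{0} = 3 · 1 = 3
  i = 1 (odd): ∫ x^1 ρ_sc = 0 (vanishes)
  i = 2 (even): a_2 · C_{1} = 3 · 1 = 3
  i = 3 (odd): ∫ x^3 ρ_sc = 0 (vanishes)

Summing the contributions: ∫_{−2}^{2} p(x) ρ_sc(x) dx = 3 + 3 = 6.


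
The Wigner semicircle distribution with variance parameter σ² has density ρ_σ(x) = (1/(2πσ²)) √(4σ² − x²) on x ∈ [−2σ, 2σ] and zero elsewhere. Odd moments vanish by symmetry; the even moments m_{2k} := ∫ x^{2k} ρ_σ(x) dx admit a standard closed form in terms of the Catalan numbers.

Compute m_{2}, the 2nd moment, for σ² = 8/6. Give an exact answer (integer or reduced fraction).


By the scaled semicircle moment identity, m_{2k} = σ^{2k} · C_k with k = 1.
C_1 = (1/(k+1)) · C(2k, k) = (1/2) · C(2, 1) = (1/2) · 2 = 1.
σ^{2k} = (σ²)^k = (8/6)^1 = 4/3.

Therefore m_{2} = σ^{2} · C_1 = (4/3) · 1 = 4/3.


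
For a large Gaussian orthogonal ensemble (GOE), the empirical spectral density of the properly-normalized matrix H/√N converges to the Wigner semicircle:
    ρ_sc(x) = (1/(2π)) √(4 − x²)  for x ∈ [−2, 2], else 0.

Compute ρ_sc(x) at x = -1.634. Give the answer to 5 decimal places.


ρ_sc(x) = (1/(2π)) √(4 − x²). With x = -1.634:
  4 − x² = 4 − (-1.634)² = 4 − 2.669956 = 1.330044.
  √(4 − x²) = 1.153275.
  1/(2π) = 0.159155.
  ρ_sc(-1.634) = 0.159155 · 1.153275 = 0.183549.

Rounded to 5 decimal places: ρ_sc(-1.634) ≈ 0.18355.


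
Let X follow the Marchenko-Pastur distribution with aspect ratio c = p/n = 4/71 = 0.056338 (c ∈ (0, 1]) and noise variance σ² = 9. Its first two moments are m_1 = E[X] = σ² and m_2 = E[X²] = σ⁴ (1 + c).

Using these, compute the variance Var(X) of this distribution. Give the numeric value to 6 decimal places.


m_1 = E[X] = σ² = 9, so m_1² = 81.
m_2 = E[X²] = σ⁴ (1 + c) = 81 · (1 + 0.056338) = 81 · 1.056338 = 85.563380.
(Note m_2 − m_1² simplifies to c · σ⁴ = 0.056338 · 81.)

Var(X) = m_2 − m_1² = 85.563380 − 81 = 4.563380.


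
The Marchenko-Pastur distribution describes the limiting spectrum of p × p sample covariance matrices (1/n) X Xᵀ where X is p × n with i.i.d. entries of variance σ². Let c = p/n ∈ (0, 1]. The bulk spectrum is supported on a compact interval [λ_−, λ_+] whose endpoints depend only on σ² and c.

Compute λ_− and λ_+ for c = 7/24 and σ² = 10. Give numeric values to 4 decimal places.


c = 7/24 = 0.291667; √c = 0.540062.
λ_− = σ² (1 − √c)² = 10 · (1 − 0.540062)² = 10 · (0.459938)² = 2.115432.
λ_+ = σ² (1 + √c)² = 10 · (1 + 0.540062)² = 10 · (1.540062)² = 23.717901.

Rounded to 4 decimal places: λ_− ≈ 2.1154, λ_+ ≈ 23.7179.


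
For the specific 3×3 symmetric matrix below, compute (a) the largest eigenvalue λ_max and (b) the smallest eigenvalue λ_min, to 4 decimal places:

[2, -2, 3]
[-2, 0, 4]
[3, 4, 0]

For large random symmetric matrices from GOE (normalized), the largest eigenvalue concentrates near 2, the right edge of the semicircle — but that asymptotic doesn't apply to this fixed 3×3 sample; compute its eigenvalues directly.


Since M is real symmetric, all three eigenvalues are real; they are the roots of det(λI − M) = λ³ − (tr M) λ² + s λ − det M, where s is the sum of the principal 2×2 minors.
tr M = 2 + 0 + 0 = 2.
s = (2·0 − (-2)²) + (2·0 − 3²) + (0·0 − 4²) = -4 + (-9) + (-16) = -29.
det M (expand along row 1) = 2·(-16) − (-2)·(-12) + 3·(-8) = -80.
Characteristic polynomial: λ³ − 2λ² − 29λ + 80 = 0.
Substitute λ = y + (tr M)/3 = y + 0.666667 to remove the quadratic term: y³ + p·y + q = 0 with p = s − (tr M)²/3 = -30.333333 and q = −2(tr M)³/27 + (tr M)·s/3 − det M = 60.074074.
Three real roots ⇒ use the trigonometric (Viète) form: r = 2√(−p/3) = 6.359595, φ = arccos(3q/(p·r)) = arccos(-0.934241) = 2.776920 rad.
y_k = r·cos(φ/3 − 2πk/3) for k = 0, 1, 2 gives y = 3.824172, 2.488495, -6.312667.
λ_k = y_k + 0.666667 gives λ = 4.4908, 3.1552, -5.6460 (check: the sum is 2.0000 = tr M).

Hence λ_max = 4.4908 and λ_min = -5.6460.


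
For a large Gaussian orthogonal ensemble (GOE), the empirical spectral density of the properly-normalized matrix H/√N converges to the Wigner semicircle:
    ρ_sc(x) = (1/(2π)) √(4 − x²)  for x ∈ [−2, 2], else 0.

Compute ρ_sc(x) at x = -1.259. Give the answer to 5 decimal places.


ρ_sc(x) = (1/(2π)) √(4 − x²). With x = -1.259:
  4 − x² = 4 − (-1.259)² = 4 − 1.585081 = 2.414919.
  √(4 − x²) = 1.554001.
  1/(2π) = 0.159155.
  ρ_sc(-1.259) = 0.159155 · 1.554001 = 0.247327.

Rounded to 5 decimal places: ρ_sc(-1.259) ≈ 0.24733.


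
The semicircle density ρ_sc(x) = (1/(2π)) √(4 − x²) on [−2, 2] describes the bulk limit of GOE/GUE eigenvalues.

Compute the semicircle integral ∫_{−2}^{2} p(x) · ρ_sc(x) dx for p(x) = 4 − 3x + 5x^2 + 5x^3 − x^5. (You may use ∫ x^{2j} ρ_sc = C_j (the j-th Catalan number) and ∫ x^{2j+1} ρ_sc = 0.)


Write p(x) = Σ a_i x^i, split into monomials and integrate each against ρ_sc separately.
Using ∫ x^{2j} ρ_sc = C_j = (1/(j+1)) C(2j, j) (Catalan numbers) and ∫ x^{2j+1} ρ_sc = 0 (odd monomials vanish by symmetry):
  i = 0 (even): a_0 · C_{0} = 4 · 1 = 4
  i = 1 (odd): ∫ x^1 ρ_sc = 0 (vanishes)
  i = 2 (even): a_2 · C_{1} = 5 · 1 = 5
  i = 3 (odd): ∫ x^3 ρ_sc = 0 (vanishes)
  i = 5 (odd): ∫ x^5 ρ_sc = 0 (vanishes)

Summing the contributions: ∫_{−2}^{2} p(x) ρ_sc(x) dx = 4 + 5 = 9.


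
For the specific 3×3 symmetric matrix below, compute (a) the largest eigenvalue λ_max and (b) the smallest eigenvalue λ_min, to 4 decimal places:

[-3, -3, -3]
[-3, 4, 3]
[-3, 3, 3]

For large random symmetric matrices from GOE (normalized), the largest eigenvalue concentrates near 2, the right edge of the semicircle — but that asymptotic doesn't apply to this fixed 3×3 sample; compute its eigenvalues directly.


Since M is real symmetric, all three eigenvalues are real; they are the roots of det(λI − M) = λ³ − (tr M) λ² + s λ − det M, where s is the sum of the principal 2×2 minors.
tr M = -3 + 4 + 3 = 4.
s = ((-3)·4 − (-3)²) + ((-3)·3 − (-3)²) + (4·3 − 3²) = -21 + (-18) + 3 = -36.
det M (expand along row 1) = (-3)·3 − (-3)·0 + (-3)·3 = -18.
Characteristic polynomial: λ³ − 4λ² − 36λ + 18 = 0.
Substitute λ = y + (tr M)/3 = y + 1.333333 to remove the quadratic term: y³ + p·y + q = 0 with p = s − (tr M)²/3 = -41.333333 and q = −2(tr M)³/27 + (tr M)·s/3 − det M = -34.740741.
Three real roots ⇒ use the trigonometric (Viète) form: r = 2√(−p/3) = 7.423686, φ = arccos(3q/(p·r)) = arccos(0.339657) = 1.224244 rad.
y_k = r·cos(φ/3 − 2πk/3) for k = 0, 1, 2 gives y = 6.814082, -0.855658, -5.958423.
λ_k = y_k + 1.333333 gives λ = 8.1474, 0.4777, -4.6251 (check: the sum is 4.0000 = tr M).

Hence λ_max = 8.1474 and λ_min = -4.6251.


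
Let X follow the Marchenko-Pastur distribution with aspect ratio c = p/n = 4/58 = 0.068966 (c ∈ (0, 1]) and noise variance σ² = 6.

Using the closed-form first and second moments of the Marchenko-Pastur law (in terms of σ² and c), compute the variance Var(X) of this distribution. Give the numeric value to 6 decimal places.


Recall the MP moments m_1 = E[X] = σ² and m_2 = E[X²] = σ⁴ (1 + c).
m_1 = E[X] = σ² = 6, so m_1² = 36.
m_2 = E[X²] = σ⁴ (1 + c) = 36 · (1 + 0.068966) = 36 · 1.068966 = 38.482759.
(Note m_2 − m_1² simplifies to c · σ⁴ = 0.068966 · 36.)

Var(X) = m_2 − m_1² = 38.482759 − 36 = 2.482759.


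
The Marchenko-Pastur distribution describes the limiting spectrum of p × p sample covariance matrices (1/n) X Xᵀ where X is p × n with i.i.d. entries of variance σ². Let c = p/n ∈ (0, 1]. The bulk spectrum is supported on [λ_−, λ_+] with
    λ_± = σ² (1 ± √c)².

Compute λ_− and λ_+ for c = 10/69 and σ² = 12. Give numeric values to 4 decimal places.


c = 10/69 = 0.144928; √c = 0.380693.
λ_− = σ² (1 − √c)² = 12 · (1 − 0.380693)² = 12 · (0.619307)² = 4.602487.
λ_+ = σ² (1 + √c)² = 12 · (1 + 0.380693)² = 12 · (1.380693)² = 22.875774.

Rounded to 4 decimal places: λ_− ≈ 4.6025, λ_+ ≈ 22.8758.


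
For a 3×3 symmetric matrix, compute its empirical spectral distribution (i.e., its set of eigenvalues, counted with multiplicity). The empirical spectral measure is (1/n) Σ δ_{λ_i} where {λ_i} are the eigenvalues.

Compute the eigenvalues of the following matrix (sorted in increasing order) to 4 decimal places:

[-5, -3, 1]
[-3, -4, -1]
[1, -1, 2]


Since M is real symmetric, all three eigenvalues are real; they are the roots of det(λI − M) = λ³ − (tr M) λ² + s λ − det M, where s is the sum of the principal 2×2 minors.
tr M = -5 + (-4) + 2 = -7.
s = ((-5)·(-4) − (-3)²) + ((-5)·2 − 1²) + ((-4)·2 − (-1)²) = 11 + (-11) + (-9) = -9.
det M (expand along row 1) = (-5)·(-9) − (-3)·(-5) + 1·7 = 37.
Characteristic polynomial: λ³ + 7λ² − 9λ − 37 = 0.
Substitute λ = y + (tr M)/3 = y − 2.333333 to remove the quadratic term: y³ + p·y + q = 0 with p = s − (tr M)²/3 = -25.333333 and q = −2(tr M)³/27 + (tr M)·s/3 − det M = 9.407407.
Three real roots ⇒ use the trigonometric (Viète) form: r = 2√(−p/3) = 5.811865, φ = arccos(3q/(p·r)) = arccos(-0.191683) = 1.763673 rad.
y_k = r·cos(φ/3 − 2πk/3) for k = 0, 1, 2 gives y = 4.836124, 0.373400, -5.209524.
λ_k = y_k − 2.333333 gives λ = 2.5028, -1.9599, -7.5429 (check: the sum is -7.0000 = tr M).

Eigenvalues sorted in increasing order: [-7.5429, -1.9599, 2.5028].


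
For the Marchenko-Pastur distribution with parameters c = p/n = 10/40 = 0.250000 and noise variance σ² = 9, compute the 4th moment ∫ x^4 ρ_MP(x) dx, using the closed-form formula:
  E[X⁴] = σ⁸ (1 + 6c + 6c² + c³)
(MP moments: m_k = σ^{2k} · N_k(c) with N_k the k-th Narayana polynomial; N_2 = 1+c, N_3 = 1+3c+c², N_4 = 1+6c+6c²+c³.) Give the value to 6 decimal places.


E[X⁴] = σ⁸ (1 + 6c + 6c² + c³) (fourth MP moment). With σ² = 9 (so σ⁸ = 6561) and c = 10/40 = 0.250000: E[X⁴] = 6561 · (1 + 6·0.250000 + 6·(0.250000)² + (0.250000)³) = 6561 · 2.890625.

So E[X^4] = 18965.390625.


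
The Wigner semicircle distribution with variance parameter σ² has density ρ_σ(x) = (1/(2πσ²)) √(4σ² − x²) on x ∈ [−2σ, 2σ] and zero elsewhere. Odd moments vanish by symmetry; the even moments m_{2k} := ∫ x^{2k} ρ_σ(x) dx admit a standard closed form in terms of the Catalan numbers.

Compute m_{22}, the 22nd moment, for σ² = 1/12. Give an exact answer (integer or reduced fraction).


By the scaled semicircle moment identity, m_{2k} = σ^{2k} · C_k with k = 11.
C_11 = (1/(k+1)) · C(2k, k) = (1/12) · C(22, 11) = (1/12) · 705432 = 58786.
σ^{2k} = (σ²)^k = (1/12)^11 = 1/743008370688.

Therefore m_{22} = σ^{22} · C_11 = (1/743008370688) · 58786 = 29393/371504185344.


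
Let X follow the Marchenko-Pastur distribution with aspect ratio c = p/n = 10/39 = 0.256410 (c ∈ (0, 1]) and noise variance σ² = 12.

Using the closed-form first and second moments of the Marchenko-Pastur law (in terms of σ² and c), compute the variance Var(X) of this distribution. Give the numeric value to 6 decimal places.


Recall the MP moments m_1 = E[X] = σ² and m_2 = E[X²] = σ⁴ (1 + c).
m_1 = E[X] = σ² = 12, so m_1² = 144.
m_2 = E[X²] = σ⁴ (1 + c) = 144 · (1 + 0.256410) = 144 · 1.256410 = 180.923077.
(Note m_2 − m_1² simplifies to c · σ⁴ = 0.256410 · 144.)

Var(X) = m_2 − m_1² = 180.923077 − 144 = 36.923077.


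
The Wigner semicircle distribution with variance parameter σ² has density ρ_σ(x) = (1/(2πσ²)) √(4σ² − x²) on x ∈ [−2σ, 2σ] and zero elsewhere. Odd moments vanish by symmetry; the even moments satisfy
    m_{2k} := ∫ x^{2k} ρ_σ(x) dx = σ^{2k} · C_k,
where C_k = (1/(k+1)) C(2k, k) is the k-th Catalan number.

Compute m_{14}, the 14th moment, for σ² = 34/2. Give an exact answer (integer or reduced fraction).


By the scaled semicircle moment identity, m_{2k} = σ^{2k} · C_k with k = 7.
C_7 = (1/(k+1)) · C(2k, k) = (1/8) · C(14, 7) = (1/8) · 3432 = 429.
σ^{2k} = (σ²)^k = (34/2)^7 = 410338673.

Therefore m_{14} = σ^{14} · C_7 = 410338673 · 429 = 176035290717.


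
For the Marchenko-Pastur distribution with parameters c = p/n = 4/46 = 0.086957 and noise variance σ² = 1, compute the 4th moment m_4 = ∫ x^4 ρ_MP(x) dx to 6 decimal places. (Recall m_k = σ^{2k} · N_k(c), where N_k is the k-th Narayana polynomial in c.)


E[X⁴] = σ⁸ (1 + 6c + 6c² + c³) (fourth MP moment). With σ² = 1 (so σ⁸ = 1) and c = 4/46 = 0.086957: E[X⁴] = 1 · (1 + 6·0.086957 + 6·(0.086957)² + (0.086957)³) = 1 · 1.567765.

So E[X^4] = 1.567765.


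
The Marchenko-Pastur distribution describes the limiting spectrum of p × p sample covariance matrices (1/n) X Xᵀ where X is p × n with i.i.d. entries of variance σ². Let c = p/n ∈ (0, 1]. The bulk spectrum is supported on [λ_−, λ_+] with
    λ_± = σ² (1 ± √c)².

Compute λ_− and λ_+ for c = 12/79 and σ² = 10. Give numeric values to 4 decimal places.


c = 12/79 = 0.151899; √c = 0.389742.
λ_− = σ² (1 − √c)² = 10 · (1 − 0.389742)² = 10 · (0.610258)² = 3.724150.
λ_+ = σ² (1 + √c)² = 10 · (1 + 0.389742)² = 10 · (1.389742)² = 19.313825.

Rounded to 4 decimal places: λ_− ≈ 3.7241, λ_+ ≈ 19.3138.


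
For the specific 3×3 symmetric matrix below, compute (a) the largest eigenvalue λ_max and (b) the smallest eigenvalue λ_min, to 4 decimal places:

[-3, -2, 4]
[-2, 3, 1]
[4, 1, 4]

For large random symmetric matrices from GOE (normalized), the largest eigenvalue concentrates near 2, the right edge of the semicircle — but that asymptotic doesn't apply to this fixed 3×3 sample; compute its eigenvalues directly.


Since M is real symmetric, all three eigenvalues are real; they are the roots of det(λI − M) = λ³ − (tr M) λ² + s λ − det M, where s is the sum of the principal 2×2 minors.
tr M = -3 + 3 + 4 = 4.
s = ((-3)·3 − (-2)²) + ((-3)·4 − 4²) + (3·4 − 1²) = -13 + (-28) + 11 = -30.
det M (expand along row 1) = (-3)·11 − (-2)·(-12) + 4·(-14) = -113.
Characteristic polynomial: λ³ − 4λ² − 30λ + 113 = 0.
Substitute λ = y + (tr M)/3 = y + 1.333333 to remove the quadratic term: y³ + p·y + q = 0 with p = s − (tr M)²/3 = -35.333333 and q = −2(tr M)³/27 + (tr M)·s/3 − det M = 68.259259.
Three real roots ⇒ use the trigonometric (Viète) form: r = 2√(−p/3) = 6.863753, φ = arccos(3q/(p·r)) = arccos(-0.844377) = 2.576198 rad.
y_k = r·cos(φ/3 − 2πk/3) for k = 0, 1, 2 gives y = 4.484758, 2.257459, -6.742217.
λ_k = y_k + 1.333333 gives λ = 5.8181, 3.5908, -5.4089 (check: the sum is 4.0000 = tr M).

Hence λ_max = 5.8181 and λ_min = -5.4089.


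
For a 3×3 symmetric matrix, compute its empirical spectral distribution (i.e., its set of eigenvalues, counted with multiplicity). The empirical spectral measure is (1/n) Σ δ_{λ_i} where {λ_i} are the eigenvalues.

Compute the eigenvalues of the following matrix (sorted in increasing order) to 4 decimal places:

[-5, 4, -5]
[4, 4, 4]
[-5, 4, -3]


Since M is real symmetric, all three eigenvalues are real; they are the roots of det(λI − M) = λ³ − (tr M) λ² + s λ − det M, where s is the sum of the principal 2×2 minors.
tr M = -5 + 4 + (-3) = -4.
s = ((-5)·4 − 4²) + ((-5)·(-3) − (-5)²) + (4·(-3) − 4²) = -36 + (-10) + (-28) = -74.
det M (expand along row 1) = (-5)·(-28) − 4·8 + (-5)·36 = -72.
Characteristic polynomial: λ³ + 4λ² − 74λ + 72 = 0.
Substitute λ = y + (tr M)/3 = y − 1.333333 to remove the quadratic term: y³ + p·y + q = 0 with p = s − (tr M)²/3 = -79.333333 and q = −2(tr M)³/27 + (tr M)·s/3 − det M = 175.407407.
Three real roots ⇒ use the trigonometric (Viète) form: r = 2√(−p/3) = 10.284832, φ = arccos(3q/(p·r)) = arccos(-0.644935) = 2.271735 rad.
y_k = r·cos(φ/3 − 2πk/3) for k = 0, 1, 2 gives y = 7.474309, 2.381209, -9.855517.
λ_k = y_k − 1.333333 gives λ = 6.1410, 1.0479, -11.1889 (check: the sum is -4.0000 = tr M).

Eigenvalues sorted in increasing order: [-11.1889, 1.0479, 6.1410].


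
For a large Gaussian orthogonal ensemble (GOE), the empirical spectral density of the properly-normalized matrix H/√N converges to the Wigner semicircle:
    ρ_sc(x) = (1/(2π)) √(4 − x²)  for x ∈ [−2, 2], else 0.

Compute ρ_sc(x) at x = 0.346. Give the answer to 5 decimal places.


ρ_sc(x) = (1/(2π)) √(4 − x²). With x = 0.346:
  4 − x² = 4 − (0.346)² = 4 − 0.119716 = 3.880284.
  √(4 − x²) = 1.969844.
  1/(2π) = 0.159155.
  ρ_sc(0.346) = 0.159155 · 1.969844 = 0.313510.

Rounded to 5 decimal places: ρ_sc(0.346) ≈ 0.31351.


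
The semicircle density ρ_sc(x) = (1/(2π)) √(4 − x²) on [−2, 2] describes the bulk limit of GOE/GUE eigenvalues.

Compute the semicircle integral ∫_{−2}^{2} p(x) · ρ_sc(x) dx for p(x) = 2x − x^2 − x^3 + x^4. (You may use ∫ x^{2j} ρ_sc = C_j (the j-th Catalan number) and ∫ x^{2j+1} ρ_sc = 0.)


Write p(x) = Σ a_i x^i, split into monomials and integrate each against ρ_sc separately.
Using ∫ x^{2j} ρ_sc = C_j = (1/(j+1)) C(2j, j) (Catalan numbers) and ∫ x^{2j+1} ρ_sc = 0 (odd monomials vanish by symmetry):
  i = 1 (odd): ∫ x^1 ρ_sc = 0 (vanishes)
  i = 2 (even): a_2 · C_{1} = -1 · 1 = -1
  i = 3 (odd): ∫ x^3 ρ_sc = 0 (vanishes)
  i = 4 (even): a_4 · C_{2} = 1 · 2 = 2

Summing the contributions: ∫_{−2}^{2} p(x) ρ_sc(x) dx = (-1) + 2 = 1.


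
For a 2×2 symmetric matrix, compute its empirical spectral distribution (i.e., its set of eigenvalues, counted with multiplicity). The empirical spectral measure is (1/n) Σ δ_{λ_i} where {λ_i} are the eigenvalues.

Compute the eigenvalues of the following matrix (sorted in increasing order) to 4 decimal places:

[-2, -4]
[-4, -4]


Since M is real symmetric, both eigenvalues are real; they are the roots of det(λI − M) = λ² − (tr M) λ + det M.
tr M = -2 + (-4) = -6.
det M = (-2)·(-4) − (-4)² = 8 − 16 = -8.
Characteristic polynomial: λ² + 6λ − 8 = 0.
Discriminant Δ = (tr M)² − 4·det M = 36 − (-32) = 68; √Δ = 8.246211.
λ = (tr M ± √Δ)/2 = (-6 ± 8.246211)/2, giving (tr M − √Δ)/2 = -7.1231 and (tr M + √Δ)/2 = 1.1231.

Eigenvalues sorted in increasing order: [-7.1231, 1.1231].


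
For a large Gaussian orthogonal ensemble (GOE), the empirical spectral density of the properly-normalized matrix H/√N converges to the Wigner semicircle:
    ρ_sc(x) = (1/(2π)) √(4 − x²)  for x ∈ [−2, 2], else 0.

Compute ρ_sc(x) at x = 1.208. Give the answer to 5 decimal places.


ρ_sc(x) = (1/(2π)) √(4 − x²). With x = 1.208:
  4 − x² = 4 − (1.208)² = 4 − 1.459264 = 2.540736.
  √(4 − x²) = 1.593969.
  1/(2π) = 0.159155.
  ρ_sc(1.208) = 0.159155 · 1.593969 = 0.253688.

Rounded to 5 decimal places: ρ_sc(1.208) ≈ 0.25369.


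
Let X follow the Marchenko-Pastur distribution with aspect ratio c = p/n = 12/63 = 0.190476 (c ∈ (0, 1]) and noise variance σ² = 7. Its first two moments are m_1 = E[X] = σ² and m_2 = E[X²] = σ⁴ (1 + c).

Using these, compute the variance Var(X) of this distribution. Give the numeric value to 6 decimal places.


m_1 = E[X] = σ² = 7, so m_1² = 49.
m_2 = E[X²] = σ⁴ (1 + c) = 49 · (1 + 0.190476) = 49 · 1.190476 = 58.333333.
(Note m_2 − m_1² simplifies to c · σ⁴ = 0.190476 · 49.)

Var(X) = m_2 − m_1² = 58.333333 − 49 = 9.333333.


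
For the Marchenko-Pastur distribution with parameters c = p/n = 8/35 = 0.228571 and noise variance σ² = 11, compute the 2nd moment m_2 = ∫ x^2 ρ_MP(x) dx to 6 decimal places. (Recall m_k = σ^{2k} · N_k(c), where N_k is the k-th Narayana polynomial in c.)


E[X²] = σ⁴ (1 + c) (second MP moment). With σ² = 11 (so σ⁴ = 121) and c = 8/35 = 0.228571: E[X²] = 121 · (1 + 0.228571) = 121 · 1.228571.

So E[X^2] = 148.657143.


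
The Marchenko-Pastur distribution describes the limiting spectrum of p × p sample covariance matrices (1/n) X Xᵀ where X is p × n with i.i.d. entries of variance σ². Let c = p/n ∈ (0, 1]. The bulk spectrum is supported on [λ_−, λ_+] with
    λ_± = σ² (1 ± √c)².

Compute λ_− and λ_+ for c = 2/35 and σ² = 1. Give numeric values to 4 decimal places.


c = 2/35 = 0.057143; √c = 0.239046.
λ_− = σ² (1 − √c)² = 1 · (1 − 0.239046)² = 1 · (0.760954)² = 0.579051.
λ_+ = σ² (1 + √c)² = 1 · (1 + 0.239046)² = 1 · (1.239046)² = 1.535234.

Rounded to 4 decimal places: λ_− ≈ 0.5791, λ_+ ≈ 1.5352.


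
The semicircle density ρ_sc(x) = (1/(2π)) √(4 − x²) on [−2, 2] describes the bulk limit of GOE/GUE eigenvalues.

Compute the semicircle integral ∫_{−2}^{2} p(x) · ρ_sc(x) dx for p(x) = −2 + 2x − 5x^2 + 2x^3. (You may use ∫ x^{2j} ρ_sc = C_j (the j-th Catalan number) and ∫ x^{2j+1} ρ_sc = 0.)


Write p(x) = Σ a_i x^i, split into monomials and integrate each against ρ_sc separately.
Using ∫ x^{2j} ρ_sc = C_j = (1/(j+1)) C(2j, j) (Catalan numbers) and ∫ x^{2j+1} ρ_sc = 0 (odd monomials vanish by symmetry):
  i = 0 (even): a_0 · C_{0} = -2 · 1 = -2
  i = 1 (odd): ∫ x^1 ρ_sc = 0 (vanishes)
  i = 2 (even): a_2 · C_{1} = -5 · 1 = -5
  i = 3 (odd): ∫ x^3 ρ_sc = 0 (vanishes)

Summing the contributions: ∫_{−2}^{2} p(x) ρ_sc(x) dx = (-2) + (-5) = -7.


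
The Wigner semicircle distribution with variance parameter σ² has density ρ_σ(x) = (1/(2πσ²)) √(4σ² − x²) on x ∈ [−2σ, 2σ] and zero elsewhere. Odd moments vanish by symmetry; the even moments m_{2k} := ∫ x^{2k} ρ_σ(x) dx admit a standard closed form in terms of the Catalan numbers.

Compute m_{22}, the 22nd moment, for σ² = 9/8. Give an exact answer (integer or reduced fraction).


By the scaled semicircle moment identity, m_{2k} = σ^{2k} · C_k with k = 11.
C_11 = (1/(k+1)) · C(2k, k) = (1/12) · C(22, 11) = (1/12) · 705432 = 58786.
σ^{2k} = (σ²)^k = (9/8)^11 = 31381059609/8589934592.

Therefore m_{22} = σ^{22} · C_11 = (31381059609/8589934592) · 58786 = 922383485087337/4294967296.


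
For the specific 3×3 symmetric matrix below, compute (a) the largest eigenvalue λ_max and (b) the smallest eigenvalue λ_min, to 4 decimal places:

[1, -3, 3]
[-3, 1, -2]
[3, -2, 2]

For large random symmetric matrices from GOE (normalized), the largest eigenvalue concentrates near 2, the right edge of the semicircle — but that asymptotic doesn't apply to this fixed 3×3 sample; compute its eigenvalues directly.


Since M is real symmetric, all three eigenvalues are real; they are the roots of det(λI − M) = λ³ − (tr M) λ² + s λ − det M, where s is the sum of the principal 2×2 minors.
tr M = 1 + 1 + 2 = 4.
s = (1·1 − (-3)²) + (1·2 − 3²) + (1·2 − (-2)²) = -8 + (-7) + (-2) = -17.
det M (expand along row 1) = 1·(-2) − (-3)·0 + 3·3 = 7.
Characteristic polynomial: λ³ − 4λ² − 17λ − 7 = 0.
Substitute λ = y + (tr M)/3 = y + 1.333333 to remove the quadratic term: y³ + p·y + q = 0 with p = s − (tr M)²/3 = -22.333333 and q = −2(tr M)³/27 + (tr M)·s/3 − det M = -34.407407.
Three real roots ⇒ use the trigonometric (Viète) form: r = 2√(−p/3) = 5.456902, φ = arccos(3q/(p·r)) = arccos(0.846981) = 0.560516 rad.
y_k = r·cos(φ/3 − 2πk/3) for k = 0, 1, 2 gives y = 5.361932, -1.803128, -3.558803.
λ_k = y_k + 1.333333 gives λ = 6.6953, -0.4698, -2.2255 (check: the sum is 4.0000 = tr M).

Hence λ_max = 6.6953 and λ_min = -2.2255.


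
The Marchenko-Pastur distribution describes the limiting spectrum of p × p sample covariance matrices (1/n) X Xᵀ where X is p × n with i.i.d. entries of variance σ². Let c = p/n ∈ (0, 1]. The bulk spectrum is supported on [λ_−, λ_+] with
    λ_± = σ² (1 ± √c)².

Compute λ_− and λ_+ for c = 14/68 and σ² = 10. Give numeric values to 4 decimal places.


c = 14/68 = 0.205882; √c = 0.453743.
λ_− = σ² (1 − √c)² = 10 · (1 − 0.453743)² = 10 · (0.546257)² = 2.983971.
λ_+ = σ² (1 + √c)² = 10 · (1 + 0.453743)² = 10 · (1.453743)² = 21.133676.

Rounded to 4 decimal places: λ_− ≈ 2.9840, λ_+ ≈ 21.1337.


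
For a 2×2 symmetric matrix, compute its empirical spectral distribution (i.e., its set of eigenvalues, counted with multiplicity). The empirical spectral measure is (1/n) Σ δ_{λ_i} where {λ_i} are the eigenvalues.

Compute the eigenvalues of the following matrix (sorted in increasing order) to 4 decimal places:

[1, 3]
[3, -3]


Since M is real symmetric, both eigenvalues are real; they are the roots of det(λI − M) = λ² − (tr M) λ + det M.
tr M = 1 + (-3) = -2.
det M = 1·(-3) − 3² = -3 − 9 = -12.
Characteristic polynomial: λ² + 2λ − 12 = 0.
Discriminant Δ = (tr M)² − 4·det M = 4 − (-48) = 52; √Δ = 7.211103.
λ = (tr M ± √Δ)/2 = (-2 ± 7.211103)/2, giving (tr M − √Δ)/2 = -4.6056 and (tr M + √Δ)/2 = 2.6056.

Eigenvalues sorted in increasing order: [-4.6056, 2.6056].


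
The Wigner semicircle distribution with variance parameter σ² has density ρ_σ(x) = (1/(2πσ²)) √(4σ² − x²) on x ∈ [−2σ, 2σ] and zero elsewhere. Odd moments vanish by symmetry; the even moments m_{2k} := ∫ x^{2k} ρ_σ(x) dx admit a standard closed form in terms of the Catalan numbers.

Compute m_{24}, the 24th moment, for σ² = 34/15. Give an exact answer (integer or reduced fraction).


By the scaled semicircle moment identity, m_{2k} = σ^{2k} · C_k with k = 12.
C_12 = (1/(k+1)) · C(2k, k) = (1/13) · C(24, 12) = (1/13) · 2704156 = 208012.
σ^{2k} = (σ²)^k = (34/15)^12 = 2386420683693101056/129746337890625.

Therefore m_{24} = σ^{24} · C_12 = (2386420683693101056/129746337890625) · 208012 = 496404139256369336860672/129746337890625.


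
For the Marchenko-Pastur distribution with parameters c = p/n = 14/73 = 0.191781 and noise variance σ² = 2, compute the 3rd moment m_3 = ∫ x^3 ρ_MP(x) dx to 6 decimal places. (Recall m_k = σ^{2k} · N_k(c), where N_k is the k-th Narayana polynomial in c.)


E[X³] = σ⁶ (1 + 3c + c²) (third MP moment). With σ² = 2 (so σ⁶ = 8) and c = 14/73 = 0.191781: E[X³] = 8 · (1 + 3·0.191781 + (0.191781)²) = 8 · 1.612122.

So E[X^3] = 12.896979.


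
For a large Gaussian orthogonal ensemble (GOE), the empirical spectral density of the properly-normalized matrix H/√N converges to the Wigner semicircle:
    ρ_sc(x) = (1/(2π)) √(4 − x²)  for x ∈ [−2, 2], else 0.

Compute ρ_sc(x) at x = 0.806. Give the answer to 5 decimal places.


ρ_sc(x) = (1/(2π)) √(4 − x²). With x = 0.806:
  4 − x² = 4 − (0.806)² = 4 − 0.649636 = 3.350364.
  √(4 − x²) = 1.830400.
  1/(2π) = 0.159155.
  ρ_sc(0.806) = 0.159155 · 1.830400 = 0.291317.

Rounded to 5 decimal places: ρ_sc(0.806) ≈ 0.29132.


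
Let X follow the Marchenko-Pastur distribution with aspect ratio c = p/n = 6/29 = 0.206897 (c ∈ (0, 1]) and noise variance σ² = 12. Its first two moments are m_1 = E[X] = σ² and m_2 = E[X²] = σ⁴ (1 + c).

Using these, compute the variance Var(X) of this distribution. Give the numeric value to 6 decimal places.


m_1 = E[X] = σ² = 12, so m_1² = 144.
m_2 = E[X²] = σ⁴ (1 + c) = 144 · (1 + 0.206897) = 144 · 1.206897 = 173.793103.
(Note m_2 − m_1² simplifies to c · σ⁴ = 0.206897 · 144.)

Var(X) = m_2 − m_1² = 173.793103 − 144 = 29.793103.


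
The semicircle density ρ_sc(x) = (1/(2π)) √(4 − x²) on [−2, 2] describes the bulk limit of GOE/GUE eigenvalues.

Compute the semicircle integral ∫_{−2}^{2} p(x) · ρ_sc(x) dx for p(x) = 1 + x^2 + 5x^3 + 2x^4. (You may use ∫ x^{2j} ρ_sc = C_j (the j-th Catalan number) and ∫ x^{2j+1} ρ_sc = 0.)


Write p(x) = Σ a_i x^i, split into monomials and integrate each against ρ_sc separately.
Using ∫ x^{2j} ρ_sc = C_j = (1/(j+1)) C(2j, j) (Catalan numbers) and ∫ x^{2j+1} ρ_sc = 0 (odd monomials vanish by symmetry):
  i = 0 (even): a_0 · C_{0} = 1 · 1 = 1
  i = 2 (even): a_2 · C_{1} = 1 · 1 = 1
  i = 3 (odd): ∫ x^3 ρ_sc = 0 (vanishes)
  i = 4 (even): a_4 · C_{2} = 2 · 2 = 4

Summing the contributions: ∫_{−2}^{2} p(x) ρ_sc(x) dx = 1 + 1 + 4 = 6.


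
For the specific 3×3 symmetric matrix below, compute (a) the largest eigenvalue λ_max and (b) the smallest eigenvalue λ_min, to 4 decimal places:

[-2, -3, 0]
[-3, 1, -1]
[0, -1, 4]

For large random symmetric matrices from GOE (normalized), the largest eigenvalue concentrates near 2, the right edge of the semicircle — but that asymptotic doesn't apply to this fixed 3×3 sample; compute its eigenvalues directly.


Since M is real symmetric, all three eigenvalues are real; they are the roots of det(λI − M) = λ³ − (tr M) λ² + s λ − det M, where s is the sum of the principal 2×2 minors.
tr M = -2 + 1 + 4 = 3.
s = ((-2)·1 − (-3)²) + ((-2)·4 − 0²) + (1·4 − (-1)²) = -11 + (-8) + 3 = -16.
det M (expand along row 1) = (-2)·3 − (-3)·(-12) + 0·3 = -42.
Characteristic polynomial: λ³ − 3λ² − 16λ + 42 = 0.
Substitute λ = y + (tr M)/3 = y + 1.000000 to remove the quadratic term: y³ + p·y + q = 0 with p = s − (tr M)²/3 = -19.000000 and q = −2(tr M)³/27 + (tr M)·s/3 − det M = 24.000000.
Three real roots ⇒ use the trigonometric (Viète) form: r = 2√(−p/3) = 5.033223, φ = arccos(3q/(p·r)) = arccos(-0.752892) = 2.423242 rad.
y_k = r·cos(φ/3 − 2πk/3) for k = 0, 1, 2 gives y = 3.478603, 1.411015, -4.889618.
λ_k = y_k + 1.000000 gives λ = 4.4786, 2.4110, -3.8896 (check: the sum is 3.0000 = tr M).

Hence λ_max = 4.4786 and λ_min = -3.8896.


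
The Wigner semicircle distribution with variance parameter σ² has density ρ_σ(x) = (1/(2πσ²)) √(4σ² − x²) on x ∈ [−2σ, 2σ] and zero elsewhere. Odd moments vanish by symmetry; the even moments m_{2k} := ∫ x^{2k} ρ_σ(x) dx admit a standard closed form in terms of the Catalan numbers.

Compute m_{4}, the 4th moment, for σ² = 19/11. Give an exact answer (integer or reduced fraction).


By the scaled semicircle moment identity, m_{2k} = σ^{2k} · C_k with k = 2.
C_2 = (1/(k+1)) · C(2k, k) = (1/3) · C(4, 2) = (1/3) · 6 = 2.
σ^{2k} = (σ²)^k = (19/11)^2 = 361/121.

Therefore m_{4} = σ^{4} · C_2 = (361/121) · 2 = 722/121.
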